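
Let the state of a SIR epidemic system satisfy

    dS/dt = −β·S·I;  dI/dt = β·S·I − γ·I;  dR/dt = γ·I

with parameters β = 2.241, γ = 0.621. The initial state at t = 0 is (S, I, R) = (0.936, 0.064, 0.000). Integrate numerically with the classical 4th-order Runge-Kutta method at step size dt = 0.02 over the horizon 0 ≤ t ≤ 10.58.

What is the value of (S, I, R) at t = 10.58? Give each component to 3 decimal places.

t=0.000: state=(0.936, 0.064, 0.000)
step 1 (dt=0.02): k1=(-0.134, 0.095, 0.040), k2=(-0.136, 0.096, 0.040), k3=(-0.136, 0.096, 0.040), k4=(-0.138, 0.097, 0.041); state += dt/6·(k1+2k2+2k3+k4)
t=0.020: state=(0.933, 0.066, 0.001)
t=0.040: state=(0.930, 0.068, 0.002)
t=0.060: state=(0.928, 0.070, 0.002)
continuing one RK4 step at a time; state shown every 25 steps (Δt=0.5):
t=0.500: state=(0.843, 0.128, 0.029)
t=1.000: state=(0.694, 0.223, 0.083)
t=1.500: state=(0.511, 0.321, 0.168)
t=2.000: state=(0.343, 0.379, 0.278)
t=2.500: state=(0.223, 0.380, 0.397)
t=3.000: state=(0.149, 0.342, 0.510)
t=3.500: state=(0.105, 0.288, 0.607)
t=4.000: state=(0.078, 0.234, 0.688)
t=4.500: state=(0.062, 0.185, 0.753)
t=5.000: state=(0.051, 0.144, 0.804)
t=5.500: state=(0.045, 0.112, 0.844)
t=6.000: state=(0.040, 0.086, 0.874)
t=6.500: state=(0.037, 0.066, 0.898)
t=7.000: state=(0.034, 0.050, 0.915)
t=7.500: state=(0.033, 0.038, 0.929)
t=8.000: state=(0.032, 0.029, 0.939)
t=8.500: state=(0.031, 0.022, 0.947)
t=9.000: state=(0.030, 0.017, 0.953)
t=9.500: state=(0.030, 0.013, 0.958)
t=10.000: state=(0.029, 0.010, 0.961)
t=10.500: state=(0.029, 0.007, 0.964)
t=10.580: state=(0.029, 0.007, 0.964)

(S, I, R) = (0.029, 0.007, 0.964)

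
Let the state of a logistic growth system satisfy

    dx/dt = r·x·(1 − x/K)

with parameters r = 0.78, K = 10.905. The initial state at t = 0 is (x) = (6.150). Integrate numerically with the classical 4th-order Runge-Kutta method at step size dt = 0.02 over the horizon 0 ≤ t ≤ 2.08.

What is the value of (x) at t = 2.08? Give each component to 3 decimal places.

(x) = (9.461)

t=0.000: state=(6.150)
step 1 (dt=0.02): k1=(2.092), k2=(2.090), k3=(2.090), k4=(2.087); state += dt/6·(k1+2k2+2k3+k4)
t=0.020: state=(6.192)
t=0.040: state=(6.233)
t=0.060: state=(6.275)
continuing one RK4 step at a time; state shown every 5 steps (Δt=0.1):
t=0.100: state=(6.358)
t=0.200: state=(6.563)
t=0.300: state=(6.765)
t=0.400: state=(6.964)
t=0.500: state=(7.158)
t=0.600: state=(7.347)
t=0.700: state=(7.532)
t=0.800: state=(7.711)
t=0.900: state=(7.884)
t=1.000: state=(8.051)
t=1.100: state=(8.213)
t=1.200: state=(8.368)
t=1.300: state=(8.516)
t=1.400: state=(8.659)
t=1.500: state=(8.795)
t=1.600: state=(8.924)
t=1.700: state=(9.047)
t=1.800: state=(9.165)
t=1.900: state=(9.276)
t=2.000: state=(9.381)
t=2.080: state=(9.461)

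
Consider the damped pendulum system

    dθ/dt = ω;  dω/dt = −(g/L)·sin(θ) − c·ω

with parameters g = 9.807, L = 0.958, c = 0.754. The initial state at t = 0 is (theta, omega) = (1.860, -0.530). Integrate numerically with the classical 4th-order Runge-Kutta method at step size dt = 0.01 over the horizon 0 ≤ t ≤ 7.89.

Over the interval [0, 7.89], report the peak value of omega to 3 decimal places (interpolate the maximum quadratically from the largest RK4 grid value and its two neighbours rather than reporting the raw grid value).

t=0.000: state=(1.860, -0.530)
step 1 (dt=0.01): k1=(-0.530, -9.412), k2=(-0.577, -9.384), k3=(-0.577, -9.385), k4=(-0.624, -9.358); state += dt/6·(k1+2k2+2k3+k4)
t=0.010: state=(1.854, -0.624)
t=0.020: state=(1.848, -0.717)
t=0.030: state=(1.840, -0.810)
continuing one RK4 step at a time; state shown every 50 steps (Δt=0.5):
t=0.500: state=(0.550, -4.181)
t=1.000: state=(-1.062, -1.217)
t=1.500: state=(-0.581, 2.633)
t=2.000: state=(0.636, 1.289)
t=2.500: state=(0.441, -1.724)
t=3.000: state=(-0.411, -0.992)
t=3.500: state=(-0.309, 1.170)
t=4.000: state=(0.278, 0.695)
t=4.500: state=(0.209, -0.809)
t=5.000: state=(-0.193, -0.468)
t=5.500: state=(-0.140, 0.564)
t=6.000: state=(0.135, 0.310)
t=6.500: state=(0.093, -0.395)
t=7.000: state=(-0.095, -0.202)
t=7.500: state=(-0.061, 0.276)
t=7.890: state=(0.048, 0.211)
largest grid value and its neighbours: omega(1.620)=2.87524, omega(1.630)=2.87711, omega(1.640)=2.87610
parabola through these three points peaks at t≈1.631 with omega≈2.87714

max omega = 2.877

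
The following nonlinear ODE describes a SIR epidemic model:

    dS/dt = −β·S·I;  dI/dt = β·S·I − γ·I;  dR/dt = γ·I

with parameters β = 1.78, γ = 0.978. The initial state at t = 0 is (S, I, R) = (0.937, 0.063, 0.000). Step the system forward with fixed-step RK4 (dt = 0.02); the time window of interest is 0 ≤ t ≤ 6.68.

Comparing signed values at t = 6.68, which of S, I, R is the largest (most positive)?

t=0.000: state=(0.937, 0.063, 0.000)
step 1 (dt=0.02): k1=(-0.105, 0.043, 0.062), k2=(-0.106, 0.044, 0.062), k3=(-0.106, 0.044, 0.062), k4=(-0.106, 0.044, 0.062); state += dt/6·(k1+2k2+2k3+k4)
t=0.020: state=(0.935, 0.064, 0.001)
t=0.040: state=(0.933, 0.065, 0.002)
t=0.060: state=(0.931, 0.066, 0.004)
continuing one RK4 step at a time; state shown every 25 steps (Δt=0.5):
t=0.500: state=(0.877, 0.087, 0.036)
t=1.000: state=(0.803, 0.112, 0.085)
t=1.500: state=(0.718, 0.136, 0.146)
t=2.000: state=(0.632, 0.152, 0.217)
t=2.500: state=(0.550, 0.157, 0.293)
t=3.000: state=(0.479, 0.152, 0.369)
t=3.500: state=(0.421, 0.139, 0.440)
t=4.000: state=(0.374, 0.122, 0.504)
t=4.500: state=(0.339, 0.102, 0.559)
t=5.000: state=(0.312, 0.084, 0.604)
t=5.500: state=(0.292, 0.067, 0.641)
t=6.000: state=(0.277, 0.053, 0.670)
t=6.500: state=(0.265, 0.041, 0.693)
t=6.680: state=(0.262, 0.038, 0.700)
compare at T: S=0.262, I=0.038, R=0.700

largest component: R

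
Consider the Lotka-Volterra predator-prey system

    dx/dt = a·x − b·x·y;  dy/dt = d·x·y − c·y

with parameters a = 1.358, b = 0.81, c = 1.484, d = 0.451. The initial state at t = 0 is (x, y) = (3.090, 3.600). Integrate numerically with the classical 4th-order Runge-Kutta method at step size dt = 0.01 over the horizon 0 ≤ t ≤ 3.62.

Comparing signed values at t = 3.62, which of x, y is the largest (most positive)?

largest component: x

t=0.000: state=(3.090, 3.600)
step 1 (dt=0.01): k1=(-4.814, -0.325), k2=(-4.773, -0.364), k3=(-4.773, -0.364), k4=(-4.731, -0.403); state += dt/6·(k1+2k2+2k3+k4)
t=0.010: state=(3.042, 3.596)
t=0.020: state=(2.995, 3.592)
t=0.030: state=(2.949, 3.587)
continuing one RK4 step at a time; state shown every 20 steps (Δt=0.2):
t=0.200: state=(2.292, 3.402)
t=0.400: state=(1.783, 3.033)
t=0.600: state=(1.481, 2.608)
t=0.800: state=(1.317, 2.197)
t=1.000: state=(1.248, 1.832)
t=1.200: state=(1.249, 1.523)
t=1.400: state=(1.308, 1.270)
t=1.600: state=(1.421, 1.067)
t=1.800: state=(1.589, 0.908)
t=2.000: state=(1.819, 0.786)
t=2.200: state=(2.117, 0.698)
t=2.400: state=(2.494, 0.638)
t=2.600: state=(2.960, 0.606)
t=2.800: state=(3.522, 0.603)
t=3.000: state=(4.183, 0.634)
t=3.200: state=(4.927, 0.710)
t=3.400: state=(5.702, 0.852)
t=3.600: state=(6.401, 1.094)
t=3.620: state=(6.460, 1.126)
compare at T: x=6.460, y=1.126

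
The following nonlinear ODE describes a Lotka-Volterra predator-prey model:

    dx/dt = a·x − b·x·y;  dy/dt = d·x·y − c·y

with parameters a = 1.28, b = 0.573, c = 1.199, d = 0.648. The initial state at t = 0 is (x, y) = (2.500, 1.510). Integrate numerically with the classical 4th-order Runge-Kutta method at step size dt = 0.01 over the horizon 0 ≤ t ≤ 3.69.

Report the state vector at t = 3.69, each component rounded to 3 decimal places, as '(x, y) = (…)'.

t=0.000: state=(2.500, 1.510)
step 1 (dt=0.01): k1=(1.037, 0.636), k2=(1.035, 0.642), k3=(1.034, 0.642), k4=(1.032, 0.649); state += dt/6·(k1+2k2+2k3+k4)
t=0.010: state=(2.510, 1.516)
t=0.020: state=(2.521, 1.523)
t=0.030: state=(2.531, 1.530)
continuing one RK4 step at a time; state shown every 20 steps (Δt=0.2):
t=0.200: state=(2.694, 1.664)
t=0.400: state=(2.843, 1.875)
t=0.600: state=(2.918, 2.145)
t=0.800: state=(2.896, 2.463)
t=1.000: state=(2.767, 2.800)
t=1.200: state=(2.546, 3.111)
t=1.400: state=(2.270, 3.345)
t=1.600: state=(1.982, 3.466)
t=1.800: state=(1.719, 3.465)
t=2.000: state=(1.501, 3.357)
t=2.200: state=(1.333, 3.172)
t=2.400: state=(1.213, 2.942)
t=2.600: state=(1.134, 2.694)
t=2.800: state=(1.091, 2.447)
t=3.000: state=(1.079, 2.216)
t=3.200: state=(1.095, 2.006)
t=3.400: state=(1.136, 1.824)
t=3.600: state=(1.202, 1.669)
t=3.690: state=(1.239, 1.609)

(x, y) = (1.239, 1.609)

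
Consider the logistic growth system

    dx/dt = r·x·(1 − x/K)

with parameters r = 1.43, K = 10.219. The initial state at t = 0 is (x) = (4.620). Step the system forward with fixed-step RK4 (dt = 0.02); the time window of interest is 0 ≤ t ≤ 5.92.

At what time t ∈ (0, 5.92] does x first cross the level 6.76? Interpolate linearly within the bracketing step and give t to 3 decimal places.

t=0.000: state=(4.620)
step 1 (dt=0.02): k1=(3.620), k2=(3.625), k3=(3.625), k4=(3.629); state += dt/6·(k1+2k2+2k3+k4)
t=0.020: state=(4.692)
t=0.040: state=(4.765)
t=0.060: state=(4.838)
continuing one RK4 step at a time; state shown every 10 steps (Δt=0.2):
t=0.200: state=(5.349)
t=0.400: state=(6.068)
t=0.600: state=(6.750)
next step: t=0.620: state=(6.816) — x has crossed 6.76
linear interpolation between t=0.600 (6.75030) and t=0.620 (6.81553) → t≈0.603

t = 0.603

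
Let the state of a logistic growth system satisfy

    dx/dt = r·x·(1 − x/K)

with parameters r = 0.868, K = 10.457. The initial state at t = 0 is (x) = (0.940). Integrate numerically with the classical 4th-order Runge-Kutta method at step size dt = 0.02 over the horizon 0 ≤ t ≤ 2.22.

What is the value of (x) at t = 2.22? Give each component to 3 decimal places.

(x) = (4.227)

t=0.000: state=(0.940)
step 1 (dt=0.02): k1=(0.743), k2=(0.748), k3=(0.748), k4=(0.753); state += dt/6·(k1+2k2+2k3+k4)
t=0.020: state=(0.955)
t=0.040: state=(0.970)
t=0.060: state=(0.986)
continuing one RK4 step at a time; state shown every 5 steps (Δt=0.1):
t=0.100: state=(1.017)
t=0.200: state=(1.099)
t=0.300: state=(1.188)
t=0.400: state=(1.282)
t=0.500: state=(1.383)
t=0.600: state=(1.491)
t=0.700: state=(1.605)
t=0.800: state=(1.727)
t=0.900: state=(1.856)
t=1.000: state=(1.992)
t=1.100: state=(2.135)
t=1.200: state=(2.287)
t=1.300: state=(2.446)
t=1.400: state=(2.612)
t=1.500: state=(2.786)
t=1.600: state=(2.967)
t=1.700: state=(3.155)
t=1.800: state=(3.349)
t=1.900: state=(3.550)
t=2.000: state=(3.756)
t=2.100: state=(3.967)
t=2.200: state=(4.183)
t=2.220: state=(4.227)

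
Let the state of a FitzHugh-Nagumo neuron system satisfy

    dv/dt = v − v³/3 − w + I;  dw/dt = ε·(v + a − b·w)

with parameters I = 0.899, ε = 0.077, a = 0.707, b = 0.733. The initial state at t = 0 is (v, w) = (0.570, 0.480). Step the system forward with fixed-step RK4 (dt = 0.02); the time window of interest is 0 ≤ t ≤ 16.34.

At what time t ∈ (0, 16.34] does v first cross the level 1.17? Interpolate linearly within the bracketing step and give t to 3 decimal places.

t=0.000: state=(0.570, 0.480)
step 1 (dt=0.02): k1=(0.927, 0.071), k2=(0.933, 0.072), k3=(0.933, 0.072), k4=(0.938, 0.073); state += dt/6·(k1+2k2+2k3+k4)
t=0.020: state=(0.589, 0.481)
t=0.040: state=(0.608, 0.483)
t=0.060: state=(0.627, 0.484)
t=0.580: state=(1.160, 0.533)
next step: t=0.600: state=(1.180, 0.536) — v has crossed 1.17
linear interpolation between t=0.580 (1.15983) and t=0.600 (1.17984) → t≈0.590

t = 0.590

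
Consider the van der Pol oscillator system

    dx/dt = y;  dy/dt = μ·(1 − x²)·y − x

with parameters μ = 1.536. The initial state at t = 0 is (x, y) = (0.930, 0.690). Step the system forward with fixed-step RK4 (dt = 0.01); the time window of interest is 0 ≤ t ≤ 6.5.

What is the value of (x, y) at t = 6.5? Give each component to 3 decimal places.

(x, y) = (2.015, -0.027)

t=0.000: state=(0.930, 0.690)
step 1 (dt=0.01): k1=(0.690, -0.787), k2=(0.686, -0.798), k3=(0.686, -0.798), k4=(0.682, -0.809); state += dt/6·(k1+2k2+2k3+k4)
t=0.010: state=(0.937, 0.682)
t=0.020: state=(0.944, 0.674)
t=0.030: state=(0.950, 0.665)
continuing one RK4 step at a time; state shown every 25 steps (Δt=0.25):
t=0.250: state=(1.073, 0.437)
t=0.500: state=(1.144, 0.133)
t=0.750: state=(1.141, -0.152)
t=1.000: state=(1.071, -0.406)
t=1.250: state=(0.939, -0.656)
t=1.500: state=(0.739, -0.958)
t=1.750: state=(0.449, -1.394)
t=2.000: state=(0.022, -2.065)
t=2.250: state=(-0.596, -2.838)
t=2.500: state=(-1.316, -2.645)
t=2.750: state=(-1.801, -1.170)
t=3.000: state=(-1.946, -0.135)
t=3.250: state=(-1.923, 0.253)
t=3.500: state=(-1.839, 0.397)
t=3.750: state=(-1.730, 0.476)
t=4.000: state=(-1.602, 0.545)
t=4.250: state=(-1.456, 0.627)
t=4.500: state=(-1.286, 0.740)
t=4.750: state=(-1.082, 0.909)
t=5.000: state=(-0.823, 1.184)
t=5.250: state=(-0.474, 1.654)
t=5.500: state=(0.030, 2.433)
t=5.750: state=(0.749, 3.229)
t=6.000: state=(1.516, 2.551)
t=6.250: state=(1.932, 0.840)
t=6.500: state=(2.015, -0.027)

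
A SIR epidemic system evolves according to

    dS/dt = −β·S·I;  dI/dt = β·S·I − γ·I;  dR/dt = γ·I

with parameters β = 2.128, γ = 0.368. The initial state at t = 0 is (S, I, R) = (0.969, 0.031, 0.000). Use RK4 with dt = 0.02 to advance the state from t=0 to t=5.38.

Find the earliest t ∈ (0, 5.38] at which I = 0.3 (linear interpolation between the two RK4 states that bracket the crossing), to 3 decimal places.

t=0.000: state=(0.969, 0.031, 0.000)
step 1 (dt=0.02): k1=(-0.064, 0.053, 0.011), k2=(-0.065, 0.053, 0.012), k3=(-0.065, 0.053, 0.012), k4=(-0.066, 0.054, 0.012); state += dt/6·(k1+2k2+2k3+k4)
t=0.020: state=(0.968, 0.032, 0.000)
t=0.040: state=(0.966, 0.033, 0.000)
t=0.060: state=(0.965, 0.034, 0.001)
continuing one RK4 step at a time; state shown every 10 steps (Δt=0.2):
t=0.200: state=(0.954, 0.043, 0.003)
t=0.400: state=(0.933, 0.060, 0.006)
t=0.600: state=(0.906, 0.083, 0.012)
t=0.800: state=(0.869, 0.112, 0.019)
t=1.000: state=(0.822, 0.149, 0.028)
t=1.200: state=(0.764, 0.195, 0.041)
t=1.400: state=(0.696, 0.247, 0.057)
t=1.580: state=(0.627, 0.298, 0.075)
next step: t=1.600: state=(0.619, 0.303, 0.077) — I has crossed 0.3
linear interpolation between t=1.580 (0.29771) and t=1.600 (0.30347) → t≈1.588

t = 1.588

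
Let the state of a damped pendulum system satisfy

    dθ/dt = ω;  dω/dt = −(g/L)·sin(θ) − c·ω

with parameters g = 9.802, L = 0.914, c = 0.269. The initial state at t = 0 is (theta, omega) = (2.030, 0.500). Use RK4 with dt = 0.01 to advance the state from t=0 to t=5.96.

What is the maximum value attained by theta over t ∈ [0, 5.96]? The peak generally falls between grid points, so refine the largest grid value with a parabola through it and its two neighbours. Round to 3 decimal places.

t=0.000: state=(2.030, 0.500)
step 1 (dt=0.01): k1=(0.500, -9.748), k2=(0.451, -9.723), k3=(0.451, -9.724), k4=(0.403, -9.700); state += dt/6·(k1+2k2+2k3+k4)
t=0.010: state=(2.035, 0.403)
t=0.020: state=(2.038, 0.306)
t=0.030: state=(2.041, 0.210)
continuing one RK4 step at a time; state shown every 20 steps (Δt=0.2):
t=0.200: state=(1.939, -1.410)
t=0.400: state=(1.461, -3.378)
t=0.600: state=(0.610, -4.966)
t=0.800: state=(-0.412, -4.892)
t=1.000: state=(-1.229, -3.104)
t=1.200: state=(-1.627, -0.879)
t=1.400: state=(-1.588, 1.250)
t=1.600: state=(-1.136, 3.222)
t=1.800: state=(-0.347, 4.453)
t=2.000: state=(0.530, 4.012)
t=2.200: state=(1.166, 2.219)
t=2.400: state=(1.396, 0.085)
t=2.600: state=(1.207, -1.946)
t=2.800: state=(0.647, -3.521)
t=3.000: state=(-0.119, -3.873)
t=3.200: state=(-0.799, -2.722)
t=3.400: state=(-1.158, -0.818)
t=3.600: state=(-1.123, 1.150)
t=3.800: state=(-0.721, 2.773)
t=4.000: state=(-0.077, 3.441)
t=4.200: state=(0.562, 2.739)
t=4.400: state=(0.957, 1.124)
t=4.600: state=(0.998, -0.701)
t=4.800: state=(0.694, -2.255)
t=5.000: state=(0.150, -3.001)
t=5.200: state=(-0.424, -2.542)
t=5.400: state=(-0.805, -1.171)
t=5.600: state=(-0.874, 0.483)
t=5.800: state=(-0.627, 1.912)
t=5.960: state=(-0.261, 2.560)
largest grid value and its neighbours: theta(0.040)=2.04225, theta(0.050)=2.04291, theta(0.060)=2.04261
parabola through these three points peaks at t≈0.052 with theta≈2.04292

max theta = 2.043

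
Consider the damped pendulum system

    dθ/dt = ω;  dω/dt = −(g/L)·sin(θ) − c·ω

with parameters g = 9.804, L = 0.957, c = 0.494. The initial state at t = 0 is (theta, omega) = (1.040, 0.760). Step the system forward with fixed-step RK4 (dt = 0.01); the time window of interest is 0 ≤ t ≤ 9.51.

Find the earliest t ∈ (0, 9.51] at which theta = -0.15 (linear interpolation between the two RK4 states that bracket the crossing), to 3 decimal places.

t=0.000: state=(1.040, 0.760)
step 1 (dt=0.01): k1=(0.760, -9.210), k2=(0.714, -9.207), k3=(0.714, -9.206), k4=(0.668, -9.202); state += dt/6·(k1+2k2+2k3+k4)
t=0.010: state=(1.047, 0.668)
t=0.020: state=(1.053, 0.576)
t=0.030: state=(1.059, 0.484)
continuing one RK4 step at a time; state shown every 50 steps (Δt=0.5):
t=0.500: state=(0.403, -2.774)
t=0.690: state=(-0.139, -2.759)
next step: t=0.700: state=(-0.167, -2.729) — theta has crossed -0.15
linear interpolation between t=0.690 (-0.13940) and t=0.700 (-0.16684) → t≈0.694

t = 0.694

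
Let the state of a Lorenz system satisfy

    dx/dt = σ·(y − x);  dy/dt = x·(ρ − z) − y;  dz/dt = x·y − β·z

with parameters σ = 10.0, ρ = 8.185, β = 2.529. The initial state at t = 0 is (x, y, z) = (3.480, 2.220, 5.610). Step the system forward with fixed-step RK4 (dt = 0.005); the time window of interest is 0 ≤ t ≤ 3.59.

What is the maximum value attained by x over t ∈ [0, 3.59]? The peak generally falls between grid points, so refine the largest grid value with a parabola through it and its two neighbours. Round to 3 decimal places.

t=0.000: state=(3.480, 2.220, 5.610)
step 1 (dt=0.005): k1=(-12.600, 6.741, -6.462), k2=(-12.116, 6.699, -6.433), k3=(-12.130, 6.702, -6.431), k4=(-11.658, 6.661, -6.401); state += dt/6·(k1+2k2+2k3+k4)
t=0.005: state=(3.419, 2.254, 5.578)
t=0.010: state=(3.363, 2.287, 5.546)
t=0.015: state=(3.312, 2.319, 5.514)
continuing one RK4 step at a time; state shown every 40 steps (Δt=0.2):
t=0.200: state=(3.119, 3.521, 4.766)
t=0.400: state=(4.327, 5.030, 5.437)
t=0.600: state=(5.391, 5.600, 7.592)
t=0.800: state=(4.947, 4.395, 8.753)
t=1.000: state=(3.842, 3.417, 7.856)
t=1.200: state=(3.432, 3.439, 6.609)
t=1.400: state=(3.767, 4.061, 6.084)
t=1.600: state=(4.438, 4.758, 6.566)
t=1.800: state=(4.813, 4.829, 7.546)
t=2.000: state=(4.524, 4.270, 7.908)
t=2.200: state=(4.040, 3.858, 7.446)
t=2.400: state=(3.885, 3.912, 6.860)
t=2.600: state=(4.094, 4.253, 6.688)
t=2.800: state=(4.409, 4.535, 7.001)
t=3.000: state=(4.515, 4.487, 7.422)
t=3.200: state=(4.344, 4.225, 7.505)
t=3.400: state=(4.136, 4.065, 7.258)
t=3.590: state=(4.093, 4.118, 7.010)
largest grid value and its neighbours: x(0.640)=5.43814, x(0.645)=5.43871, x(0.650)=5.43812
parabola through these three points peaks at t≈0.645 with x≈5.43871

max x = 5.439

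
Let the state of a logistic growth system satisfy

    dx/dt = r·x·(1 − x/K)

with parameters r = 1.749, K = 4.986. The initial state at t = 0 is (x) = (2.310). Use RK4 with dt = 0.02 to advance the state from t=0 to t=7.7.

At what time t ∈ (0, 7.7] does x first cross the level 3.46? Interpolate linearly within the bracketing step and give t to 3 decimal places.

t = 0.552

t=0.000: state=(2.310)
step 1 (dt=0.02): k1=(2.168), k2=(2.171), k3=(2.171), k4=(2.173); state += dt/6·(k1+2k2+2k3+k4)
t=0.020: state=(2.353)
t=0.040: state=(2.397)
t=0.060: state=(2.440)
continuing one RK4 step at a time; state shown every 25 steps (Δt=0.5):
t=0.500: state=(3.362)
t=0.540: state=(3.437)
next step: t=0.560: state=(3.475) — x has crossed 3.46
linear interpolation between t=0.540 (3.43742) and t=0.560 (3.47452) → t≈0.552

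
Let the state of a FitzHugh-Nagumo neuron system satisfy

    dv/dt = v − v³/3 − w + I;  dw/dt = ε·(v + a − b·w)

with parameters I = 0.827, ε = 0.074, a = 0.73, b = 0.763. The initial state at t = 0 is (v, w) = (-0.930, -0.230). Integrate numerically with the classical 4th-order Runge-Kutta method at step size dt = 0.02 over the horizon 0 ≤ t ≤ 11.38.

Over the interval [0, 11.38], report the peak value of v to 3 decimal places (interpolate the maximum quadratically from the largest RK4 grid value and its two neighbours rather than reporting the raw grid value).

max v = 2.001

t=0.000: state=(-0.930, -0.230)
step 1 (dt=0.02): k1=(0.395, -0.002), k2=(0.396, -0.002), k3=(0.396, -0.002), k4=(0.396, -0.001); state += dt/6·(k1+2k2+2k3+k4)
t=0.020: state=(-0.922, -0.230)
t=0.040: state=(-0.914, -0.230)
t=0.060: state=(-0.906, -0.230)
continuing one RK4 step at a time; state shown every 25 steps (Δt=0.5):
t=0.500: state=(-0.720, -0.227)
t=1.000: state=(-0.455, -0.216)
t=1.500: state=(-0.073, -0.193)
t=2.000: state=(0.526, -0.154)
t=2.500: state=(1.308, -0.089)
t=3.000: state=(1.836, -0.001)
t=3.500: state=(1.988, 0.096)
t=4.000: state=(1.998, 0.193)
t=4.500: state=(1.976, 0.286)
t=5.000: state=(1.946, 0.377)
t=5.500: state=(1.915, 0.463)
t=6.000: state=(1.884, 0.546)
t=6.500: state=(1.852, 0.626)
t=7.000: state=(1.820, 0.702)
t=7.500: state=(1.788, 0.775)
t=8.000: state=(1.755, 0.845)
t=8.500: state=(1.723, 0.911)
t=9.000: state=(1.690, 0.975)
t=9.500: state=(1.657, 1.035)
t=10.000: state=(1.623, 1.093)
t=10.500: state=(1.589, 1.148)
t=11.000: state=(1.554, 1.200)
t=11.380: state=(1.527, 1.237)
largest grid value and its neighbours: v(3.800)=2.00109, v(3.820)=2.00111, v(3.840)=2.00106
parabola through these three points peaks at t≈3.815 with v≈2.00112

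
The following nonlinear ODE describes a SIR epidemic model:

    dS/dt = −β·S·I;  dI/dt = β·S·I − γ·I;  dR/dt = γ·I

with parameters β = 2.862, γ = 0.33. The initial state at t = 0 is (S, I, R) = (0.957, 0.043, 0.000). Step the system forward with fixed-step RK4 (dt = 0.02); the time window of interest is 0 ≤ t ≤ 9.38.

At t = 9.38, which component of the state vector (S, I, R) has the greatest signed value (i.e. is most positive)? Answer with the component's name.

t=0.000: state=(0.957, 0.043, 0.000)
step 1 (dt=0.02): k1=(-0.118, 0.104, 0.014), k2=(-0.120, 0.106, 0.015), k3=(-0.121, 0.106, 0.015), k4=(-0.123, 0.108, 0.015); state += dt/6·(k1+2k2+2k3+k4)
t=0.020: state=(0.955, 0.045, 0.000)
t=0.040: state=(0.952, 0.047, 0.001)
t=0.060: state=(0.949, 0.050, 0.001)
continuing one RK4 step at a time; state shown every 25 steps (Δt=0.5):
t=0.500: state=(0.852, 0.135, 0.013)
t=1.000: state=(0.617, 0.332, 0.051)
t=1.500: state=(0.325, 0.550, 0.124)
t=2.000: state=(0.137, 0.639, 0.225)
t=2.500: state=(0.055, 0.616, 0.329)
t=3.000: state=(0.024, 0.551, 0.425)
t=3.500: state=(0.011, 0.478, 0.510)
t=4.000: state=(0.006, 0.410, 0.584)
t=4.500: state=(0.004, 0.350, 0.646)
t=5.000: state=(0.002, 0.298, 0.700)
t=5.500: state=(0.001, 0.253, 0.745)
t=6.000: state=(0.001, 0.215, 0.784)
t=6.500: state=(0.001, 0.183, 0.816)
t=7.000: state=(0.001, 0.155, 0.844)
t=7.500: state=(0.001, 0.132, 0.868)
t=8.000: state=(0.000, 0.112, 0.888)
t=8.500: state=(0.000, 0.095, 0.905)
t=9.000: state=(0.000, 0.080, 0.919)
t=9.380: state=(0.000, 0.071, 0.929)
compare at T: S=0.000, I=0.071, R=0.929

largest component: R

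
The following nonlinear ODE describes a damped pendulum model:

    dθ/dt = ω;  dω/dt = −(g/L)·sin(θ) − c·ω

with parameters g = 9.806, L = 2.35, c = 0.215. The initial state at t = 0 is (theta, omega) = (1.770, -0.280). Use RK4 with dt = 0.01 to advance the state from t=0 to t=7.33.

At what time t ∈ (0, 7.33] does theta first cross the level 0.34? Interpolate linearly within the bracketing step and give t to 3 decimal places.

t = 0.807

t=0.000: state=(1.770, -0.280)
step 1 (dt=0.01): k1=(-0.280, -4.030), k2=(-0.300, -4.027), k3=(-0.300, -4.027), k4=(-0.320, -4.024); state += dt/6·(k1+2k2+2k3+k4)
t=0.010: state=(1.767, -0.320)
t=0.020: state=(1.764, -0.360)
t=0.030: state=(1.760, -0.401)
continuing one RK4 step at a time; state shown every 25 steps (Δt=0.25):
t=0.250: state=(1.575, -1.272)
t=0.500: state=(1.139, -2.194)
t=0.750: state=(0.503, -2.817)
t=0.800: state=(0.361, -2.873)
next step: t=0.810: state=(0.332, -2.881) — theta has crossed 0.34
linear interpolation between t=0.800 (0.36069) and t=0.810 (0.33191) → t≈0.807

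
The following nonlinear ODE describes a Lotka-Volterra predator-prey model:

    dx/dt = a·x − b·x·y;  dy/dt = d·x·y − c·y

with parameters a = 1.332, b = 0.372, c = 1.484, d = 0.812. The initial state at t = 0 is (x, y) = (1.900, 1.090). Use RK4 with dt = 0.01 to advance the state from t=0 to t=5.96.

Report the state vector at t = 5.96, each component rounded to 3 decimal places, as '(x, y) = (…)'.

(x, y) = (4.128, 3.555)

t=0.000: state=(1.900, 1.090)
step 1 (dt=0.01): k1=(1.760, 0.064), k2=(1.768, 0.072), k3=(1.768, 0.072), k4=(1.776, 0.080); state += dt/6·(k1+2k2+2k3+k4)
t=0.010: state=(1.918, 1.091)
t=0.020: state=(1.936, 1.092)
t=0.030: state=(1.954, 1.093)
continuing one RK4 step at a time; state shown every 20 steps (Δt=0.2):
t=0.200: state=(2.284, 1.137)
t=0.400: state=(2.728, 1.268)
t=0.600: state=(3.212, 1.526)
t=0.800: state=(3.684, 1.987)
t=1.000: state=(4.039, 2.772)
t=1.200: state=(4.108, 4.013)
t=1.400: state=(3.746, 5.678)
t=1.600: state=(3.007, 7.328)
t=1.800: state=(2.183, 8.292)
t=2.000: state=(1.528, 8.303)
t=2.200: state=(1.100, 7.618)
t=2.400: state=(0.845, 6.617)
t=2.600: state=(0.701, 5.569)
t=2.800: state=(0.627, 4.606)
t=3.000: state=(0.600, 3.780)
t=3.200: state=(0.606, 3.097)
t=3.400: state=(0.642, 2.546)
t=3.600: state=(0.705, 2.110)
t=3.800: state=(0.797, 1.771)
t=4.000: state=(0.921, 1.513)
t=4.200: state=(1.083, 1.322)
t=4.400: state=(1.288, 1.191)
t=4.600: state=(1.543, 1.113)
t=4.800: state=(1.856, 1.089)
t=5.000: state=(2.232, 1.127)
t=5.200: state=(2.669, 1.246)
t=5.400: state=(3.150, 1.485)
t=5.600: state=(3.629, 1.915)
t=5.800: state=(4.006, 2.651)
t=5.960: state=(4.128, 3.555)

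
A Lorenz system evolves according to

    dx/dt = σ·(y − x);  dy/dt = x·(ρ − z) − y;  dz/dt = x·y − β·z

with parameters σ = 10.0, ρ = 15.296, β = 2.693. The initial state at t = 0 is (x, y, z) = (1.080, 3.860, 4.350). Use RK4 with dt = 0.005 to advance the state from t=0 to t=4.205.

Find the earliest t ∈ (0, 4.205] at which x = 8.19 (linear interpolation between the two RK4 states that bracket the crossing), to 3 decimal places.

t = 0.247

t=0.000: state=(1.080, 3.860, 4.350)
step 1 (dt=0.005): k1=(27.800, 7.962, -7.546), k2=(27.304, 8.724, -7.204), k3=(27.336, 8.708, -7.209), k4=(26.869, 9.458, -6.868); state += dt/6·(k1+2k2+2k3+k4)
t=0.005: state=(1.217, 3.904, 4.314)
t=0.010: state=(1.349, 3.954, 4.281)
t=0.015: state=(1.477, 4.013, 4.252)
continuing one RK4 step at a time; state shown every 40 steps (Δt=0.2):
t=0.200: state=(6.454, 9.976, 6.843)
t=0.245: state=(8.105, 11.836, 9.458)
next step: t=0.250: state=(8.291, 12.008, 9.817) — x has crossed 8.19
linear interpolation between t=0.245 (8.10459) and t=0.250 (8.29085) → t≈0.247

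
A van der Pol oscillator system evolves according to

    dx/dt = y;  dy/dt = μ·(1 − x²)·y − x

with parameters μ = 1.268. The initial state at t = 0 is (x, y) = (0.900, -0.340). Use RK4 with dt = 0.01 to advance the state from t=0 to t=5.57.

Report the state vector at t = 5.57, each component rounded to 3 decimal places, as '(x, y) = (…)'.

(x, y) = (1.972, -0.300)

t=0.000: state=(0.900, -0.340)
step 1 (dt=0.01): k1=(-0.340, -0.982), k2=(-0.345, -0.983), k3=(-0.345, -0.983), k4=(-0.350, -0.984); state += dt/6·(k1+2k2+2k3+k4)
t=0.010: state=(0.897, -0.350)
t=0.020: state=(0.893, -0.360)
t=0.030: state=(0.889, -0.370)
continuing one RK4 step at a time; state shown every 20 steps (Δt=0.2):
t=0.200: state=(0.812, -0.542)
t=0.400: state=(0.682, -0.764)
t=0.600: state=(0.503, -1.030)
t=0.800: state=(0.265, -1.364)
t=1.000: state=(-0.047, -1.776)
t=1.200: state=(-0.446, -2.196)
t=1.400: state=(-0.910, -2.368)
t=1.600: state=(-1.354, -1.973)
t=1.800: state=(-1.669, -1.151)
t=2.000: state=(-1.821, -0.406)
t=2.200: state=(-1.851, 0.055)
t=2.400: state=(-1.813, 0.306)
t=2.600: state=(-1.736, 0.452)
t=2.800: state=(-1.635, 0.554)
t=3.000: state=(-1.515, 0.644)
t=3.200: state=(-1.377, 0.742)
t=3.400: state=(-1.217, 0.863)
t=3.600: state=(-1.029, 1.025)
t=3.800: state=(-0.802, 1.255)
t=4.000: state=(-0.520, 1.587)
t=4.200: state=(-0.158, 2.058)
t=4.400: state=(0.310, 2.623)
t=4.600: state=(0.877, 2.952)
t=4.800: state=(1.434, 2.464)
t=5.000: state=(1.817, 1.332)
t=5.200: state=(1.983, 0.400)
t=5.400: state=(2.007, -0.093)
t=5.570: state=(1.972, -0.300)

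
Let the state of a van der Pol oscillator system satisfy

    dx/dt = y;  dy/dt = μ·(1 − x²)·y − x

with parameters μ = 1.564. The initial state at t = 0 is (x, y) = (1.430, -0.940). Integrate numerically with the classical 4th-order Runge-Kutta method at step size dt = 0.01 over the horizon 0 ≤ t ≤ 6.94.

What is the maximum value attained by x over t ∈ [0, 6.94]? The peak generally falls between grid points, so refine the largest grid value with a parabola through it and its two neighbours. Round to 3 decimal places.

max x = 2.016

t=0.000: state=(1.430, -0.940)
step 1 (dt=0.01): k1=(-0.940, 0.106), k2=(-0.939, 0.090), k3=(-0.940, 0.090), k4=(-0.939, 0.075); state += dt/6·(k1+2k2+2k3+k4)
t=0.010: state=(1.421, -0.939)
t=0.020: state=(1.411, -0.939)
t=0.030: state=(1.402, -0.938)
continuing one RK4 step at a time; state shown every 25 steps (Δt=0.25):
t=0.250: state=(1.191, -0.998)
t=0.500: state=(0.918, -1.212)
t=0.750: state=(0.567, -1.641)
t=1.000: state=(0.069, -2.408)
t=1.250: state=(-0.654, -3.325)
t=1.500: state=(-1.472, -2.820)
t=1.750: state=(-1.941, -0.967)
t=2.000: state=(-2.041, -0.003)
t=2.250: state=(-1.997, 0.294)
t=2.500: state=(-1.909, 0.395)
t=2.750: state=(-1.803, 0.453)
t=3.000: state=(-1.683, 0.507)
t=3.250: state=(-1.548, 0.572)
t=3.500: state=(-1.395, 0.660)
t=3.750: state=(-1.215, 0.789)
t=4.000: state=(-0.995, 0.989)
t=4.250: state=(-0.710, 1.322)
t=4.500: state=(-0.313, 1.903)
t=4.750: state=(0.270, 2.799)
t=5.000: state=(1.056, 3.261)
t=5.250: state=(1.730, 1.873)
t=5.500: state=(1.992, 0.389)
t=5.750: state=(2.005, -0.175)
t=6.000: state=(1.935, -0.353)
t=6.250: state=(1.836, -0.430)
t=6.500: state=(1.722, -0.487)
t=6.750: state=(1.593, -0.548)
t=6.940: state=(1.483, -0.607)
largest grid value and its neighbours: x(5.630)=2.01594, x(5.640)=2.01599, x(5.650)=2.01584
parabola through these three points peaks at t≈5.638 with x≈2.01599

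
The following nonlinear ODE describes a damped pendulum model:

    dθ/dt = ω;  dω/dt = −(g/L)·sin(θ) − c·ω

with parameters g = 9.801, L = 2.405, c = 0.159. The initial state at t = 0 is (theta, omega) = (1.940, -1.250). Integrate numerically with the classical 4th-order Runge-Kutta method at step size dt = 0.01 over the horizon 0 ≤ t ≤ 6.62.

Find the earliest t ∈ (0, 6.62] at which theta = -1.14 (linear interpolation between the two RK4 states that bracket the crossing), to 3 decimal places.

t = 1.157

t=0.000: state=(1.940, -1.250)
step 1 (dt=0.01): k1=(-1.250, -3.602), k2=(-1.268, -3.608), k3=(-1.268, -3.608), k4=(-1.286, -3.615); state += dt/6·(k1+2k2+2k3+k4)
t=0.010: state=(1.927, -1.286)
t=0.020: state=(1.914, -1.322)
t=0.030: state=(1.901, -1.359)
continuing one RK4 step at a time; state shown every 25 steps (Δt=0.25):
t=0.250: state=(1.512, -2.178)
t=0.500: state=(0.858, -3.007)
t=0.750: state=(0.052, -3.321)
t=1.000: state=(-0.735, -2.854)
t=1.150: state=(-1.123, -2.303)
next step: t=1.160: state=(-1.146, -2.263) — theta has crossed -1.14
linear interpolation between t=1.150 (-1.12342) and t=1.160 (-1.14625) → t≈1.157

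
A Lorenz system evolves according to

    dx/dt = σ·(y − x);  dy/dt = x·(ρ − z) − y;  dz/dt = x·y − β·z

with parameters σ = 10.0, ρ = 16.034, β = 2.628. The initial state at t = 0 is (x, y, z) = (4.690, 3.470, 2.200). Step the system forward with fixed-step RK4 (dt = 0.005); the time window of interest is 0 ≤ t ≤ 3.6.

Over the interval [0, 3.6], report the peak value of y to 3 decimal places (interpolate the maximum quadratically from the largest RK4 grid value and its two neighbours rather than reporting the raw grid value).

max y = 14.519

t=0.000: state=(4.690, 3.470, 2.200)
step 1 (dt=0.005): k1=(-12.200, 61.411, 10.493), k2=(-10.360, 60.714, 11.033), k3=(-10.423, 60.773, 11.038), k4=(-8.640, 60.131, 11.576); state += dt/6·(k1+2k2+2k3+k4)
t=0.005: state=(4.638, 3.774, 2.255)
t=0.010: state=(4.603, 4.072, 2.316)
t=0.015: state=(4.584, 4.365, 2.382)
continuing one RK4 step at a time; state shown every 40 steps (Δt=0.2):
t=0.200: state=(10.112, 14.281, 12.363)
t=0.400: state=(7.588, 1.869, 22.869)
t=0.600: state=(0.717, -0.454, 13.581)
t=0.800: state=(-0.183, -0.340, 8.024)
t=1.000: state=(-0.604, -0.954, 4.782)
t=1.200: state=(-2.107, -3.494, 3.276)
t=1.400: state=(-7.560, -11.742, 7.838)
t=1.600: state=(-10.379, -6.254, 23.859)
t=1.800: state=(-1.950, 0.182, 15.744)
t=2.000: state=(-0.370, -0.284, 9.307)
t=2.200: state=(-0.625, -0.949, 5.545)
t=2.400: state=(-2.035, -3.332, 3.702)
t=2.600: state=(-7.142, -11.126, 7.464)
t=2.800: state=(-10.667, -7.208, 23.515)
t=3.000: state=(-2.327, 0.002, 16.167)
t=3.200: state=(-0.589, -0.528, 9.587)
t=3.400: state=(-1.069, -1.615, 5.795)
t=3.600: state=(-3.378, -5.437, 4.605)
largest grid value and its neighbours: y(0.215)=14.50305, y(0.220)=14.51919, y(0.225)=14.50398
parabola through these three points peaks at t≈0.220 with y≈14.51919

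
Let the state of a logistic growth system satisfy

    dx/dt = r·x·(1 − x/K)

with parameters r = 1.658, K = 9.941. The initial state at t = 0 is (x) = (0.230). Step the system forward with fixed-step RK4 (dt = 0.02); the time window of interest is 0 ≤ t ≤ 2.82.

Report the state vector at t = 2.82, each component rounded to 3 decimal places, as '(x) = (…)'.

t=0.000: state=(0.230)
step 1 (dt=0.02): k1=(0.373), k2=(0.378), k3=(0.378), k4=(0.384); state += dt/6·(k1+2k2+2k3+k4)
t=0.020: state=(0.238)
t=0.040: state=(0.245)
t=0.060: state=(0.253)
continuing one RK4 step at a time; state shown every 5 steps (Δt=0.1):
t=0.100: state=(0.270)
t=0.200: state=(0.318)
t=0.300: state=(0.373)
t=0.400: state=(0.437)
t=0.500: state=(0.512)
t=0.600: state=(0.598)
t=0.700: state=(0.699)
t=0.800: state=(0.814)
t=0.900: state=(0.947)
t=1.000: state=(1.099)
t=1.100: state=(1.272)
t=1.200: state=(1.468)
t=1.300: state=(1.687)
t=1.400: state=(1.932)
t=1.500: state=(2.204)
t=1.600: state=(2.501)
t=1.700: state=(2.824)
t=1.800: state=(3.171)
t=1.900: state=(3.539)
t=2.000: state=(3.925)
t=2.100: state=(4.325)
t=2.200: state=(4.734)
t=2.300: state=(5.146)
t=2.400: state=(5.555)
t=2.500: state=(5.956)
t=2.600: state=(6.345)
t=2.700: state=(6.716)
t=2.800: state=(7.066)
t=2.820: state=(7.134)

(x) = (7.134)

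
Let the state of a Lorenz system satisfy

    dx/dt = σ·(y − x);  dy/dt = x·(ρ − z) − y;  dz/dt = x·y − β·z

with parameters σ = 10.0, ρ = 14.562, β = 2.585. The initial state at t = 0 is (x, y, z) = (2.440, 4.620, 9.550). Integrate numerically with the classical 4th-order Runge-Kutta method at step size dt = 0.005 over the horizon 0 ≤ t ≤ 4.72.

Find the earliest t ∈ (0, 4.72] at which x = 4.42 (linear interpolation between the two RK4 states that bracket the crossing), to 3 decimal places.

t=0.000: state=(2.440, 4.620, 9.550)
step 1 (dt=0.005): k1=(21.800, 7.609, -13.414), k2=(21.445, 7.947, -13.028), k3=(21.463, 7.939, -13.033), k4=(21.124, 8.273, -12.649); state += dt/6·(k1+2k2+2k3+k4)
t=0.005: state=(2.547, 4.660, 9.485)
t=0.010: state=(2.651, 4.703, 9.423)
t=0.015: state=(2.753, 4.749, 9.366)
t=0.105: state=(4.338, 6.037, 8.981)
next step: t=0.110: state=(4.424, 6.129, 8.998) — x has crossed 4.42
linear interpolation between t=0.105 (4.33841) and t=0.110 (4.42350) → t≈0.110

t = 0.110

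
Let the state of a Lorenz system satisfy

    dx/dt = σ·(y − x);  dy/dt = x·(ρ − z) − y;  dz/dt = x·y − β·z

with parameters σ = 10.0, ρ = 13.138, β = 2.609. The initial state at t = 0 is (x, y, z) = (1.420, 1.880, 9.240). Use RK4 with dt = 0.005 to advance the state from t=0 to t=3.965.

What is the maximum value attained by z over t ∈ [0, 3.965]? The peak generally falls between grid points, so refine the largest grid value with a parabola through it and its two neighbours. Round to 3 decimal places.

max z = 16.680

t=0.000: state=(1.420, 1.880, 9.240)
step 1 (dt=0.005): k1=(4.600, 3.655, -21.438), k2=(4.576, 3.768, -21.263), k3=(4.580, 3.766, -21.264), k4=(4.559, 3.879, -21.090); state += dt/6·(k1+2k2+2k3+k4)
t=0.005: state=(1.443, 1.899, 9.134)
t=0.010: state=(1.466, 1.919, 9.029)
t=0.015: state=(1.488, 1.940, 8.926)
continuing one RK4 step at a time; state shown every 40 steps (Δt=0.2):
t=0.200: state=(2.649, 3.603, 6.334)
t=0.400: state=(5.702, 7.775, 7.576)
t=0.600: state=(8.617, 8.371, 15.351)
t=0.800: state=(5.038, 2.999, 14.914)
t=1.000: state=(2.932, 2.773, 10.305)
t=1.200: state=(3.812, 4.787, 8.007)
t=1.400: state=(6.522, 7.991, 10.189)
t=1.600: state=(7.487, 6.603, 15.154)
t=1.800: state=(4.724, 3.549, 13.444)
t=2.000: state=(3.776, 3.944, 10.189)
t=2.200: state=(5.050, 6.060, 9.456)
t=2.400: state=(6.963, 7.493, 12.479)
t=2.600: state=(6.268, 5.255, 14.310)
t=2.800: state=(4.543, 4.085, 12.094)
t=3.000: state=(4.605, 5.064, 10.277)
t=3.200: state=(5.969, 6.701, 11.078)
t=3.400: state=(6.617, 6.379, 13.419)
t=3.600: state=(5.443, 4.785, 13.117)
t=3.800: state=(4.746, 4.757, 11.355)
t=3.965: state=(5.187, 5.658, 10.819)
largest grid value and its neighbours: z(0.675)=16.67056, z(0.680)=16.67933, z(0.685)=16.67893
parabola through these three points peaks at t≈0.682 with z≈16.68028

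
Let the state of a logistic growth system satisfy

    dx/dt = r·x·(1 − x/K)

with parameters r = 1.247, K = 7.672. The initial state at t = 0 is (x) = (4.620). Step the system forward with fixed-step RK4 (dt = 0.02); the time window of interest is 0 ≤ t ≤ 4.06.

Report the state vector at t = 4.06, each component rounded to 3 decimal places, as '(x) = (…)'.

(x) = (7.640)

t=0.000: state=(4.620)
step 1 (dt=0.02): k1=(2.292), k2=(2.286), k3=(2.286), k4=(2.280); state += dt/6·(k1+2k2+2k3+k4)
t=0.020: state=(4.666)
t=0.040: state=(4.711)
t=0.060: state=(4.756)
continuing one RK4 step at a time; state shown every 10 steps (Δt=0.2):
t=0.200: state=(5.065)
t=0.400: state=(5.475)
t=0.600: state=(5.845)
t=0.800: state=(6.169)
t=1.000: state=(6.448)
t=1.200: state=(6.683)
t=1.400: state=(6.879)
t=1.600: state=(7.040)
t=1.800: state=(7.170)
t=2.000: state=(7.275)
t=2.200: state=(7.359)
t=2.400: state=(7.426)
t=2.600: state=(7.479)
t=2.800: state=(7.521)
t=3.000: state=(7.554)
t=3.200: state=(7.579)
t=3.400: state=(7.600)
t=3.600: state=(7.616)
t=3.800: state=(7.628)
t=4.000: state=(7.638)
t=4.060: state=(7.640)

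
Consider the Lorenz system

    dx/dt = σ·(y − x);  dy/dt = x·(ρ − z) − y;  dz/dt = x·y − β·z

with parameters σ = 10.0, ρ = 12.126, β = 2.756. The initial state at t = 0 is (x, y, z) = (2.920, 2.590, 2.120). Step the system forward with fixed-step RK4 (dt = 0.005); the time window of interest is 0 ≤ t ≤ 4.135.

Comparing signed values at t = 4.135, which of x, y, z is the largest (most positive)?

t=0.000: state=(2.920, 2.590, 2.120)
step 1 (dt=0.005): k1=(-3.300, 26.628, 1.720), k2=(-2.552, 26.466, 1.881), k3=(-2.575, 26.484, 1.883), k4=(-1.847, 26.339, 2.046); state += dt/6·(k1+2k2+2k3+k4)
t=0.005: state=(2.907, 2.722, 2.129)
t=0.010: state=(2.901, 2.854, 2.140)
t=0.015: state=(2.902, 2.984, 2.153)
continuing one RK4 step at a time; state shown every 40 steps (Δt=0.2):
t=0.200: state=(5.857, 8.513, 4.983)
t=0.400: state=(9.488, 8.693, 15.992)
t=0.600: state=(4.211, 1.747, 14.070)
t=0.800: state=(1.907, 1.736, 8.710)
t=1.000: state=(2.592, 3.398, 5.855)
t=1.200: state=(5.251, 7.084, 6.622)
t=1.400: state=(8.233, 8.490, 13.279)
t=1.600: state=(5.576, 3.640, 14.144)
t=1.800: state=(3.270, 2.948, 10.005)
t=2.000: state=(3.816, 4.596, 7.712)
t=2.200: state=(6.048, 7.299, 9.160)
t=2.400: state=(7.220, 6.788, 13.314)
t=2.600: state=(5.152, 4.070, 12.634)
t=2.800: state=(4.059, 4.062, 9.884)
t=3.000: state=(4.906, 5.659, 8.996)
t=3.200: state=(6.436, 6.963, 11.014)
t=3.400: state=(6.263, 5.623, 12.797)
t=3.600: state=(4.906, 4.430, 11.462)
t=3.800: state=(4.702, 4.949, 9.912)
t=4.000: state=(5.607, 6.146, 10.168)
t=4.135: state=(6.182, 6.425, 11.276)
compare at T: x=6.182, y=6.425, z=11.276

largest component: z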